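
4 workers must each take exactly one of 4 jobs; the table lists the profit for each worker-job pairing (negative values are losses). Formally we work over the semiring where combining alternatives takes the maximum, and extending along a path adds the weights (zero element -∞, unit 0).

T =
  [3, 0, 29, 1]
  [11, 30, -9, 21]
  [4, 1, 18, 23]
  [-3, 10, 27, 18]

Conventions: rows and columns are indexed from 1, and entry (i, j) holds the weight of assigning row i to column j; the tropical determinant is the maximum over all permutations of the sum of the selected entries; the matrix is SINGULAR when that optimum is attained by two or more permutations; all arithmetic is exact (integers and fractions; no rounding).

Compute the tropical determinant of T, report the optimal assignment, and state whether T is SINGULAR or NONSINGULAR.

σ = (1, 2, 3, 4): 3 + 30 + 18 + 18 = 69
σ = (1, 2, 4, 3): 3 + 30 + 23 + 27 = 83
σ = (1, 3, 2, 4): 3 + (-9) + 1 + 18 = 13
σ = (1, 3, 4, 2): 3 + (-9) + 23 + 10 = 27
σ = (1, 4, 2, 3): 3 + 21 + 1 + 27 = 52
σ = (1, 4, 3, 2): 3 + 21 + 18 + 10 = 52
σ = (2, 1, 3, 4): 0 + 11 + 18 + 18 = 47
σ = (2, 1, 4, 3): 0 + 11 + 23 + 27 = 61
σ = (2, 3, 1, 4): 0 + (-9) + 4 + 18 = 13
σ = (2, 3, 4, 1): 0 + (-9) + 23 + (-3) = 11
σ = (2, 4, 1, 3): 0 + 21 + 4 + 27 = 52
σ = (2, 4, 3, 1): 0 + 21 + 18 + (-3) = 36
σ = (3, 1, 2, 4): 29 + 11 + 1 + 18 = 59
σ = (3, 1, 4, 2): 29 + 11 + 23 + 10 = 73
σ = (3, 2, 1, 4): 29 + 30 + 4 + 18 = 81
σ = (3, 2, 4, 1): 29 + 30 + 23 + (-3) = 79
σ = (3, 4, 1, 2): 29 + 21 + 4 + 10 = 64
σ = (3, 4, 2, 1): 29 + 21 + 1 + (-3) = 48
σ = (4, 1, 2, 3): 1 + 11 + 1 + 27 = 40
σ = (4, 1, 3, 2): 1 + 11 + 18 + 10 = 40
σ = (4, 2, 1, 3): 1 + 30 + 4 + 27 = 62
σ = (4, 2, 3, 1): 1 + 30 + 18 + (-3) = 46
σ = (4, 3, 1, 2): 1 + (-9) + 4 + 10 = 6
σ = (4, 3, 2, 1): 1 + (-9) + 1 + (-3) = -10
Optimal value attained by: σ = (1, 2, 4, 3).
Answer: det⊕(T) = 83; verdict: NONSINGULAR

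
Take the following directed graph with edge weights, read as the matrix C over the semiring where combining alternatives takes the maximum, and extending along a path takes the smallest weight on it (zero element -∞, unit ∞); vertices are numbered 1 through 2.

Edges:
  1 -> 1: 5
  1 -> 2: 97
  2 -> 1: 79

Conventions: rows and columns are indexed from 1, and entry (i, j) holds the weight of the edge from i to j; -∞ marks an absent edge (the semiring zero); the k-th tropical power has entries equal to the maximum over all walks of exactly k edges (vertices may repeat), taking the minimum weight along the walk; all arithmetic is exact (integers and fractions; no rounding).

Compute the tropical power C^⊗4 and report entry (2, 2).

C^⊗2:
  [79, 5]
  [5, 79]
C^⊗3:
  [5, 79]
  [79, 5]
C^⊗4:
  [79, 5]
  [5, 79]
Key observation: the optimum is the walk 2->1->2->1->2, with weight 79 min 97 min 79 min 97 = 79.
Optimal value attained by: walk 2->1->2->1->2.
Answer: (C^⊗4)[2][2] = 79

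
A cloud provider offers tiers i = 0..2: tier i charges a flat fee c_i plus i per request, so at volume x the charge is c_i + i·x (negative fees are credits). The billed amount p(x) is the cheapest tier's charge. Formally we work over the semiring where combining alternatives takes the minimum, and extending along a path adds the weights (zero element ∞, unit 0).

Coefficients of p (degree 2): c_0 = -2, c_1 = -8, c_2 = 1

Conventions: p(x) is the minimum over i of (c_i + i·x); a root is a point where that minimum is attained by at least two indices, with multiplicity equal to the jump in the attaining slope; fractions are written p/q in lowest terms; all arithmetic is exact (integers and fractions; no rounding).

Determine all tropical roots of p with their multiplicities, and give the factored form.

hull edge (i=0, c=-2) to (i=1, c=-8): slope -6, span 1
hull edge (i=1, c=-8) to (i=2, c=1): slope 9, span 1
Factored form: p(x) = 1 ⊗ (x ⊕ (-9)) ⊗ (x ⊕ 6)
Answer: roots = -9 (mult 1), 6 (mult 1)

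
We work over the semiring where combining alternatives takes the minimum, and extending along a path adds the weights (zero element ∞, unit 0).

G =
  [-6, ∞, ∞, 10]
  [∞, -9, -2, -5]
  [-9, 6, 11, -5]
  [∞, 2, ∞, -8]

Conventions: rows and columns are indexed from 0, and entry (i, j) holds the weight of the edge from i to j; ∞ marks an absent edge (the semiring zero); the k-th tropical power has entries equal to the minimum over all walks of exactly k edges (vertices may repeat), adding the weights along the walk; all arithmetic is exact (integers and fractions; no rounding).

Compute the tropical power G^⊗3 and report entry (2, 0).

G^⊗2:
  [-12, 12, ∞, 2]
  [-11, -18, -11, -14]
  [-15, -3, 4, -13]
  [∞, -7, 0, -16]
G^⊗3:
  [-18, 3, 10, -6]
  [-20, -27, -20, -23]
  [-21, -12, -5, -21]
  [-9, -16, -9, -24]
Key observation: the optimum is the walk 2->0->0->0, with weight (-9) + (-6) + (-6) = -21.
Optimal value attained by: walk 2->0->0->0.
Answer: (G^⊗3)[2][0] = -21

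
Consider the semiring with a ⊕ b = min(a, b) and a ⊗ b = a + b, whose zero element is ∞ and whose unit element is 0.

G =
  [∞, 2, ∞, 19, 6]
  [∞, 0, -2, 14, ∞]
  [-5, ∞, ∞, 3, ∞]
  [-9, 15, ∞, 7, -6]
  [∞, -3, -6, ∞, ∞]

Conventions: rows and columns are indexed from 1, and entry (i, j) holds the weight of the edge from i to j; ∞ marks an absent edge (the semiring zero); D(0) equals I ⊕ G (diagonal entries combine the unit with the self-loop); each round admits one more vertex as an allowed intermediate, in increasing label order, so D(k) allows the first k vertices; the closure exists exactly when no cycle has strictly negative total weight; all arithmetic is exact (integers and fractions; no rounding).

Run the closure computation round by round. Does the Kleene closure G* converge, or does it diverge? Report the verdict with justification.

D(0):
  [0, 2, ∞, 19, 6]
  [∞, 0, -2, 14, ∞]
  [-5, ∞, 0, 3, ∞]
  [-9, 15, ∞, 0, -6]
  [∞, -3, -6, ∞, 0]
D(1):
  [0, 2, ∞, 19, 6]
  [∞, 0, -2, 14, ∞]
  [-5, -3, 0, 3, 1]
  [-9, -7, ∞, 0, -6]
  [∞, -3, -6, ∞, 0]
Detection: at round 2, diagonal entry (3, 3) turns strictly negative.
Key observation: the cycle 3->1->2->3 has total weight (-5) + 2 + (-2), which is strictly negative.
Answer: DIVERGES — negative cycle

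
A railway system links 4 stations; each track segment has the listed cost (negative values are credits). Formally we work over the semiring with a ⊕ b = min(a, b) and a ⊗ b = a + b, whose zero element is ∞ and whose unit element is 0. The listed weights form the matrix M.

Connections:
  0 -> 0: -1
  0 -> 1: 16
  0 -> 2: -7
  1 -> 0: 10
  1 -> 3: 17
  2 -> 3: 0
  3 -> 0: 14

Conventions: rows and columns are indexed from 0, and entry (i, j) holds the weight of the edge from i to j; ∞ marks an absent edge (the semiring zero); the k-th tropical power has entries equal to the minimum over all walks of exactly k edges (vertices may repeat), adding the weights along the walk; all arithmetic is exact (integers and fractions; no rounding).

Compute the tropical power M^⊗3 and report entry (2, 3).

M^⊗2:
  [-2, 15, -8, -7]
  [9, 26, 3, ∞]
  [14, ∞, ∞, ∞]
  [13, 30, 7, ∞]
M^⊗3:
  [-3, 14, -9, -8]
  [8, 25, 2, 3]
  [13, 30, 7, ∞]
  [12, 29, 6, 7]
Key observation: no walk of exactly 3 edges connects these vertices, so the entry is the semiring zero.
Answer: (M^⊗3)[2][3] = ∞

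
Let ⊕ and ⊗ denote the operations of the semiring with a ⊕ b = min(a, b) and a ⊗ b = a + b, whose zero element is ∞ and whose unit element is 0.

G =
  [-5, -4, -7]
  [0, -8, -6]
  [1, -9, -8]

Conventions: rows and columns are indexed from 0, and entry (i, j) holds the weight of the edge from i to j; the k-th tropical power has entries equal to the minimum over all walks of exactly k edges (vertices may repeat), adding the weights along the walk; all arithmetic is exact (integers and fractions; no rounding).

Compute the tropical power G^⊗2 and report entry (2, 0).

G^⊗2:
  [-10, -16, -15]
  [-8, -16, -14]
  [-9, -17, -16]
Key observation: the optimum is the walk 2->1->0, with weight (-9) + 0 = -9.
Optimal value attained by: walk 2->1->0.
Answer: (G^⊗2)[2][0] = -9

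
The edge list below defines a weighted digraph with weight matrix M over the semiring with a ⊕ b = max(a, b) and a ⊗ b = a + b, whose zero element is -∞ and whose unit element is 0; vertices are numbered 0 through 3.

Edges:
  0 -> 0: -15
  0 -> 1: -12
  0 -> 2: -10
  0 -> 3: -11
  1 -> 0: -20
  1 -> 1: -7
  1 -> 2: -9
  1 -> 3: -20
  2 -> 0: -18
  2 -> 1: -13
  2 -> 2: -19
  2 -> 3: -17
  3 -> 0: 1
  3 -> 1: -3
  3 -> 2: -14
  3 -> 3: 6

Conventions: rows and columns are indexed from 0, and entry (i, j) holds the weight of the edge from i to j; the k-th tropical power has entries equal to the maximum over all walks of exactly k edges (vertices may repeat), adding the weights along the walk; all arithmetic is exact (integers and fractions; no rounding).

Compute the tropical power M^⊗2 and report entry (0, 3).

M^⊗2:
  [-10, -14, -21, -5]
  [-19, -14, -16, -14]
  [-16, -20, -22, -11]
  [7, 3, -8, 12]
Key observation: the optimum is the walk 0->3->3, with weight (-11) + 6 = -5.
Optimal value attained by: walk 0->3->3.
Answer: (M^⊗2)[0][3] = -5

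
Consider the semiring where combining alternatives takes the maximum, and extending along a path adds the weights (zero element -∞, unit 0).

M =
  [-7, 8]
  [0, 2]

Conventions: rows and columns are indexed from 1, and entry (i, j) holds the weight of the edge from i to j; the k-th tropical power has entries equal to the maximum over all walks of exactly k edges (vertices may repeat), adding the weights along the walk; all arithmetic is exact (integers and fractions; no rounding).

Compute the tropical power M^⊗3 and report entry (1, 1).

M^⊗2:
  [8, 10]
  [2, 8]
M^⊗3:
  [10, 16]
  [8, 10]
Key observation: the optimum is the walk 1->2->2->1, with weight 8 + 2 + 0 = 10.
Optimal value attained by: walk 1->2->2->1.
Answer: (M^⊗3)[1][1] = 10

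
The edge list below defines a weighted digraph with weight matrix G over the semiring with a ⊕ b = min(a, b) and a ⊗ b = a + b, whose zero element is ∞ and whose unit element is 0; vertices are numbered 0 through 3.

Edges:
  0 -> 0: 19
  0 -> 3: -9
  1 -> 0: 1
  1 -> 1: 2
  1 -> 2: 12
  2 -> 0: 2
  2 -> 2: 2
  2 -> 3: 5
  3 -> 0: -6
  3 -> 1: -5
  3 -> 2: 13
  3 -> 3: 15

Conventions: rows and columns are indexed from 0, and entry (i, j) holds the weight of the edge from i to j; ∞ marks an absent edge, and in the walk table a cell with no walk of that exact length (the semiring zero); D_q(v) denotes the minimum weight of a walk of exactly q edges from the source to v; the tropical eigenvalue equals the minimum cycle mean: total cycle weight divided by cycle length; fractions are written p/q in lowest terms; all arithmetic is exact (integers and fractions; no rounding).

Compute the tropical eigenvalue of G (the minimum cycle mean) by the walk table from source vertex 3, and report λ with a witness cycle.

q=0: [∞, ∞, ∞, 0]
q=1: [-6, -5, 13, 15]
q=2: [-4, -3, 7, -15]
q=3: [-21, -20, -2, -13]
q=4: [-19, -18, -8, -30]
Optimal cycle mean attained by: cycle 0->3->0, total (-9) + (-6), length 2.
Answer: λ = -15/2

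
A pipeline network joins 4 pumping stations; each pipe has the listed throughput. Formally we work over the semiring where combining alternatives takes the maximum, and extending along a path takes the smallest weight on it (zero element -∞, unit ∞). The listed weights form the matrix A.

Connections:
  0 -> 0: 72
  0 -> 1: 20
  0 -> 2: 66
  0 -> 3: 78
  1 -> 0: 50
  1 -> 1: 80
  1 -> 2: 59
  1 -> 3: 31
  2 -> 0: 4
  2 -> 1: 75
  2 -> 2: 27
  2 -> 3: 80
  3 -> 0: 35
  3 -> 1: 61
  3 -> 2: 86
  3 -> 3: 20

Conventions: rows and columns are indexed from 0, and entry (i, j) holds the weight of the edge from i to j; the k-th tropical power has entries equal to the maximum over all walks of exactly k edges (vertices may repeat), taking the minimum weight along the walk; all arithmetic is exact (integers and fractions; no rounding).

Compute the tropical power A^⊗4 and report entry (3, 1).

A^⊗2:
  [72, 66, 78, 72]
  [50, 80, 59, 59]
  [50, 75, 80, 31]
  [50, 75, 59, 80]
A^⊗3:
  [72, 75, 72, 78]
  [50, 80, 59, 59]
  [50, 75, 59, 80]
  [50, 75, 80, 59]
A^⊗4:
  [72, 75, 78, 72]
  [50, 80, 59, 59]
  [50, 75, 80, 59]
  [50, 75, 59, 80]
Key observation: the optimum is the walk 3->2->1->1->1, with weight 86 min 75 min 80 min 80 = 75.
Optimal value attained by: walk 3->2->1->1->1.
Answer: (A^⊗4)[3][1] = 75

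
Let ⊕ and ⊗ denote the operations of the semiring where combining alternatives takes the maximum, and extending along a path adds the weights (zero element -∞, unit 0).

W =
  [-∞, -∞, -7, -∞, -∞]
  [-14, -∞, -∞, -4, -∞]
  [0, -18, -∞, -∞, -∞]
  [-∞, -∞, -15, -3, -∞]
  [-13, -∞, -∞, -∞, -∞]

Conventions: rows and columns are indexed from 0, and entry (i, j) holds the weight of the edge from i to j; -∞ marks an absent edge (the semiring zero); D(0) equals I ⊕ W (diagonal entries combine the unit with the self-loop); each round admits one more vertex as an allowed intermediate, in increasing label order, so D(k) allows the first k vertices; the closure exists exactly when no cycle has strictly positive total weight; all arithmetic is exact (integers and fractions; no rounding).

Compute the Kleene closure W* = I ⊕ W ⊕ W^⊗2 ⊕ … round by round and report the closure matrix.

D(0):
  [0, -∞, -7, -∞, -∞]
  [-14, 0, -∞, -4, -∞]
  [0, -18, 0, -∞, -∞]
  [-∞, -∞, -15, 0, -∞]
  [-13, -∞, -∞, -∞, 0]
D(1):
  [0, -∞, -7, -∞, -∞]
  [-14, 0, -21, -4, -∞]
  [0, -18, 0, -∞, -∞]
  [-∞, -∞, -15, 0, -∞]
  [-13, -∞, -20, -∞, 0]
D(2):
  [0, -∞, -7, -∞, -∞]
  [-14, 0, -21, -4, -∞]
  [0, -18, 0, -22, -∞]
  [-∞, -∞, -15, 0, -∞]
  [-13, -∞, -20, -∞, 0]
D(3):
  [0, -25, -7, -29, -∞]
  [-14, 0, -21, -4, -∞]
  [0, -18, 0, -22, -∞]
  [-15, -33, -15, 0, -∞]
  [-13, -38, -20, -42, 0]
D(4):
  [0, -25, -7, -29, -∞]
  [-14, 0, -19, -4, -∞]
  [0, -18, 0, -22, -∞]
  [-15, -33, -15, 0, -∞]
  [-13, -38, -20, -42, 0]
D(5):
  [0, -25, -7, -29, -∞]
  [-14, 0, -19, -4, -∞]
  [0, -18, 0, -22, -∞]
  [-15, -33, -15, 0, -∞]
  [-13, -38, -20, -42, 0]
Answer: W* = [[0, -25, -7, -29, -∞], [-14, 0, -19, -4, -∞], [0, -18, 0, -22, -∞], [-15, -33, -15, 0, -∞], [-13, -38, -20, -42, 0]]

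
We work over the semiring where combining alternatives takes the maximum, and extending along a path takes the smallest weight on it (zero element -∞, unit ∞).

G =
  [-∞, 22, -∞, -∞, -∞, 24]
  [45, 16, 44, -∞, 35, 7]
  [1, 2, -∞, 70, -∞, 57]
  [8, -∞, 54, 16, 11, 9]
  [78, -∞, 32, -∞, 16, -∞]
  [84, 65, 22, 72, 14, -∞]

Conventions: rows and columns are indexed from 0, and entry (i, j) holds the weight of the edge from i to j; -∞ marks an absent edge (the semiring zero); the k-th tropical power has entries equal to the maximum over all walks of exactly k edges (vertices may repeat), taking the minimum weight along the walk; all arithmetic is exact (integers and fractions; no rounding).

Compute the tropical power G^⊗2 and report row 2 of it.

G^⊗2:
  [24, 24, 22, 24, 22, 7]
  [35, 22, 32, 44, 16, 44]
  [57, 57, 54, 57, 14, 9]
  [11, 9, 16, 54, 11, 54]
  [16, 22, 16, 32, 16, 32]
  [45, 22, 54, 22, 35, 24]
Answer: row 2 of G^⊗2 = [57, 57, 54, 57, 14, 9]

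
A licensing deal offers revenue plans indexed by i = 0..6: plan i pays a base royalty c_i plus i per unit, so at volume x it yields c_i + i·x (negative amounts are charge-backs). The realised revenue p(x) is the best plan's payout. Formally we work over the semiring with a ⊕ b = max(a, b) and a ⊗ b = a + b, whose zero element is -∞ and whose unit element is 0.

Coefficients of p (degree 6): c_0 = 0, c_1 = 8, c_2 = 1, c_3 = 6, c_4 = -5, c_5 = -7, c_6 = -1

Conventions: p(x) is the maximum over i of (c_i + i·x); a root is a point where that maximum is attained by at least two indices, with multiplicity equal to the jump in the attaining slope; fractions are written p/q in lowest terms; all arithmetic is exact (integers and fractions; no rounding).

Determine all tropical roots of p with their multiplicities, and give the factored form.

hull edge (i=0, c=0) to (i=1, c=8): slope 8, span 1
hull edge (i=1, c=8) to (i=3, c=6): slope -1, span 2
hull edge (i=3, c=6) to (i=6, c=-1): slope -7/3, span 3
Factored form: p(x) = -1 ⊗ (x ⊕ (-8)) ⊗ (x ⊕ 1) ⊗ (x ⊕ 1) ⊗ (x ⊕ 7/3) ⊗ (x ⊕ 7/3) ⊗ (x ⊕ 7/3)
Answer: roots = -8 (mult 1), 1 (mult 2), 7/3 (mult 3)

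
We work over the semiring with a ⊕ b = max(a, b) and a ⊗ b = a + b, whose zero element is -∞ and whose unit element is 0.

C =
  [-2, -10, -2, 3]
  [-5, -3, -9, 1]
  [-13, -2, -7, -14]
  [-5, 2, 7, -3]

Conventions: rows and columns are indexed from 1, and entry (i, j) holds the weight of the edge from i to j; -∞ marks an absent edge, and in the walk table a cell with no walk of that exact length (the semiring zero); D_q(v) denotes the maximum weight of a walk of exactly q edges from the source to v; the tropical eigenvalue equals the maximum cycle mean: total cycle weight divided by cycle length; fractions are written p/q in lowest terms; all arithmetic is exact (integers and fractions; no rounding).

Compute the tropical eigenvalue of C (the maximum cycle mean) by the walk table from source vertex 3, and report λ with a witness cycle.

q=0: [-∞, -∞, 0, -∞]
q=1: [-13, -2, -7, -14]
q=2: [-7, -5, -7, -1]
q=3: [-6, 1, 6, -4]
q=4: [-4, 4, 3, 2]
Optimal cycle mean attained by: cycle 2->4->3->2, total 1 + 7 + (-2), length 3.
Answer: λ = 2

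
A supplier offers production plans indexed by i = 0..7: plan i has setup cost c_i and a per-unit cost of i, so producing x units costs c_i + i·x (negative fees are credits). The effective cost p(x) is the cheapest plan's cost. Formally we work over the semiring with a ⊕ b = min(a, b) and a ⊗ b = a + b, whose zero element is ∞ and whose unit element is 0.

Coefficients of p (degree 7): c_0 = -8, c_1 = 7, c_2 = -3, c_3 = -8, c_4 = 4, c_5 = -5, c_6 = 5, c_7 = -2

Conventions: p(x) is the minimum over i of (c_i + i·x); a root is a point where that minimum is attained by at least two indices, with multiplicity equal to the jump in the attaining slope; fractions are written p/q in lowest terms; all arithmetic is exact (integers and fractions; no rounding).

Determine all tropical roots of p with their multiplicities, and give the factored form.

hull edge (i=0, c=-8) to (i=3, c=-8): slope 0, span 3
hull edge (i=3, c=-8) to (i=7, c=-2): slope 3/2, span 4
Factored form: p(x) = -2 ⊗ (x ⊕ (-3/2)) ⊗ (x ⊕ (-3/2)) ⊗ (x ⊕ (-3/2)) ⊗ (x ⊕ (-3/2)) ⊗ (x ⊕ 0) ⊗ (x ⊕ 0) ⊗ (x ⊕ 0)
Answer: roots = -3/2 (mult 4), 0 (mult 3)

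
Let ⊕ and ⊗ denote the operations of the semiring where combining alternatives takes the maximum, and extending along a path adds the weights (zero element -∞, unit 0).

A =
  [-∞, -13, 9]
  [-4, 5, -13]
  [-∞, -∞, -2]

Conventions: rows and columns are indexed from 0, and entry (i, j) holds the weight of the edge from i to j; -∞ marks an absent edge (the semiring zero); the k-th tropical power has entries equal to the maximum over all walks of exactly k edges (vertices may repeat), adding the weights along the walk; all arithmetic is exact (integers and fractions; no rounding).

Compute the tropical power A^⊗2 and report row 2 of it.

A^⊗2:
  [-17, -8, 7]
  [1, 10, 5]
  [-∞, -∞, -4]
Answer: row 2 of A^⊗2 = [-∞, -∞, -4]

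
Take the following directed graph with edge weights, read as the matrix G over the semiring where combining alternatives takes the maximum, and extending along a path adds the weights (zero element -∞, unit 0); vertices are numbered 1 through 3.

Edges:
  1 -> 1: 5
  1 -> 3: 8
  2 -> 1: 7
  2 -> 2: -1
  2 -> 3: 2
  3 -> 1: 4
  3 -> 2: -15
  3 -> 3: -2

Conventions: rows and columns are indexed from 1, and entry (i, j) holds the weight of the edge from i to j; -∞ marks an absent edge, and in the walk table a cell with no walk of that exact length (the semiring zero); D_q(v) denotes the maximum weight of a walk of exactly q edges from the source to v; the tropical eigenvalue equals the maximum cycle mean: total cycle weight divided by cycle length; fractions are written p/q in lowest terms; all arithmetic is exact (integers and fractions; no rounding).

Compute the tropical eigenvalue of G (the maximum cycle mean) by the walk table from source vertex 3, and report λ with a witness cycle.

q=0: [-∞, -∞, 0]
q=1: [4, -15, -2]
q=2: [9, -16, 12]
q=3: [16, -3, 17]
Optimal cycle mean attained by: cycle 1->3->1, total 8 + 4, length 2.
Answer: λ = 6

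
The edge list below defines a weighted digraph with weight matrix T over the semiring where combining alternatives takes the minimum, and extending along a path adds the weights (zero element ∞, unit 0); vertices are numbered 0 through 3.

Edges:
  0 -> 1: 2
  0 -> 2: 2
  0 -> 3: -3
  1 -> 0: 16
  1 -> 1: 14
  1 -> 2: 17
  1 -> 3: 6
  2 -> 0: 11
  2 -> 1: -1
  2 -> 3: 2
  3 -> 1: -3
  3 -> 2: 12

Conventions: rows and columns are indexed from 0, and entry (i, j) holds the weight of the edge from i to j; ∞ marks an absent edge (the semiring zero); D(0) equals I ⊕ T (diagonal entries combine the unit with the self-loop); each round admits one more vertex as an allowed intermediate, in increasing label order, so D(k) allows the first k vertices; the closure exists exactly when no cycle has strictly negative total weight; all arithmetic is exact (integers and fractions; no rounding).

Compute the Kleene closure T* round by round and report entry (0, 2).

D(0):
  [0, 2, 2, -3]
  [16, 0, 17, 6]
  [11, -1, 0, 2]
  [∞, -3, 12, 0]
D(1):
  [0, 2, 2, -3]
  [16, 0, 17, 6]
  [11, -1, 0, 2]
  [∞, -3, 12, 0]
D(2):
  [0, 2, 2, -3]
  [16, 0, 17, 6]
  [11, -1, 0, 2]
  [13, -3, 12, 0]
D(3):
  [0, 1, 2, -3]
  [16, 0, 17, 6]
  [11, -1, 0, 2]
  [13, -3, 12, 0]
D(4):
  [0, -6, 2, -3]
  [16, 0, 17, 6]
  [11, -1, 0, 2]
  [13, -3, 12, 0]
Answer: T*[0][2] = 2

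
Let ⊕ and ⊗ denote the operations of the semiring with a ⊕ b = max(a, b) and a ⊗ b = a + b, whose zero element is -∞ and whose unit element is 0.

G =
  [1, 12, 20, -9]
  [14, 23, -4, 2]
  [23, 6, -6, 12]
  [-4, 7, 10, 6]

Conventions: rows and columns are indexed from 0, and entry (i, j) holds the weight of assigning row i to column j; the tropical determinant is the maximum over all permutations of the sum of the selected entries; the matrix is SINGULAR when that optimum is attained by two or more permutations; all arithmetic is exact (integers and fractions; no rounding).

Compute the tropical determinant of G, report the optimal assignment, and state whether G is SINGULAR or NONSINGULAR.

σ = (0, 1, 2, 3): 1 + 23 + (-6) + 6 = 24
σ = (0, 1, 3, 2): 1 + 23 + 12 + 10 = 46
σ = (0, 2, 1, 3): 1 + (-4) + 6 + 6 = 9
σ = (0, 2, 3, 1): 1 + (-4) + 12 + 7 = 16
σ = (0, 3, 1, 2): 1 + 2 + 6 + 10 = 19
σ = (0, 3, 2, 1): 1 + 2 + (-6) + 7 = 4
σ = (1, 0, 2, 3): 12 + 14 + (-6) + 6 = 26
σ = (1, 0, 3, 2): 12 + 14 + 12 + 10 = 48
σ = (1, 2, 0, 3): 12 + (-4) + 23 + 6 = 37
σ = (1, 2, 3, 0): 12 + (-4) + 12 + (-4) = 16
σ = (1, 3, 0, 2): 12 + 2 + 23 + 10 = 47
σ = (1, 3, 2, 0): 12 + 2 + (-6) + (-4) = 4
σ = (2, 0, 1, 3): 20 + 14 + 6 + 6 = 46
σ = (2, 0, 3, 1): 20 + 14 + 12 + 7 = 53
σ = (2, 1, 0, 3): 20 + 23 + 23 + 6 = 72
σ = (2, 1, 3, 0): 20 + 23 + 12 + (-4) = 51
σ = (2, 3, 0, 1): 20 + 2 + 23 + 7 = 52
σ = (2, 3, 1, 0): 20 + 2 + 6 + (-4) = 24
σ = (3, 0, 1, 2): (-9) + 14 + 6 + 10 = 21
σ = (3, 0, 2, 1): (-9) + 14 + (-6) + 7 = 6
σ = (3, 1, 0, 2): (-9) + 23 + 23 + 10 = 47
σ = (3, 1, 2, 0): (-9) + 23 + (-6) + (-4) = 4
σ = (3, 2, 0, 1): (-9) + (-4) + 23 + 7 = 17
σ = (3, 2, 1, 0): (-9) + (-4) + 6 + (-4) = -11
Optimal value attained by: σ = (2, 1, 0, 3).
Answer: det⊕(G) = 72; verdict: NONSINGULAR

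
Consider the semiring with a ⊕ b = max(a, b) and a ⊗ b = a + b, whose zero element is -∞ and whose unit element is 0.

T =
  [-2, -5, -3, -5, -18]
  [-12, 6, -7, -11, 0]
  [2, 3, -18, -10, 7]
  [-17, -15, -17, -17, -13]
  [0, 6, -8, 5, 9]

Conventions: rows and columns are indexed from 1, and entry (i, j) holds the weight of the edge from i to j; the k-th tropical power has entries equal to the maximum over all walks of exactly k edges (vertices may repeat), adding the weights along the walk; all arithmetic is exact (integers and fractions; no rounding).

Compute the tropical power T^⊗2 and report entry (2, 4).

T^⊗2:
  [-1, 1, -5, -7, 4]
  [0, 12, -1, 5, 9]
  [7, 13, -1, 12, 16]
  [-13, -7, -20, -8, -4]
  [9, 15, 1, 14, 18]
Key observation: the optimum is the walk 2->5->4, with weight 0 + 5 = 5.
Optimal value attained by: walk 2->5->4.
Answer: (T^⊗2)[2][4] = 5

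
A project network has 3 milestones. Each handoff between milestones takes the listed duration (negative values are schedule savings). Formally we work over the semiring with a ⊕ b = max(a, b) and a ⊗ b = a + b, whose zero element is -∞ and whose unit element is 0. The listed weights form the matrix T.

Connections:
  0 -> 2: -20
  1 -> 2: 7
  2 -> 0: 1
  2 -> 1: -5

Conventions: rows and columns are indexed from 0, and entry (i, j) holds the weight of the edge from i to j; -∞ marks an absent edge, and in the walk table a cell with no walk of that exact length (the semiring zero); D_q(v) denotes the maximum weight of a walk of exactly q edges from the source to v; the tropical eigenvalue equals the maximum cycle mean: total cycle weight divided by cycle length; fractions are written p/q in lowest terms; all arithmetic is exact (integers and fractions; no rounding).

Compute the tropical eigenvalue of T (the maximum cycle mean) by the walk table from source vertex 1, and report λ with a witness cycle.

q=0: [-∞, 0, -∞]
q=1: [-∞, -∞, 7]
q=2: [8, 2, -∞]
q=3: [-∞, -∞, 9]
Optimal cycle mean attained by: cycle 1->2->1, total 7 + (-5), length 2.
Answer: λ = 1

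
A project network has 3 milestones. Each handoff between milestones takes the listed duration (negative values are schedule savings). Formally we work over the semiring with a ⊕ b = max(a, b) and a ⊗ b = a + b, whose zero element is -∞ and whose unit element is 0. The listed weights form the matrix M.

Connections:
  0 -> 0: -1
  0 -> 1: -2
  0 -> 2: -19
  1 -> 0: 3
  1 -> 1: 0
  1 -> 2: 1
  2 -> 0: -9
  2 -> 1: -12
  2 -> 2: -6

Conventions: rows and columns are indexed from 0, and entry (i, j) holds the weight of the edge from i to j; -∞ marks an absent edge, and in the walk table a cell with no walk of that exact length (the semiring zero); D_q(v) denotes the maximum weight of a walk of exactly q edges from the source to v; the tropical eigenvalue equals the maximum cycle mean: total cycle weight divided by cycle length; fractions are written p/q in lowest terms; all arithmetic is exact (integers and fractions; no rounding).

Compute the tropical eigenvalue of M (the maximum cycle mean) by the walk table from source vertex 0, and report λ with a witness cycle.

q=0: [0, -∞, -∞]
q=1: [-1, -2, -19]
q=2: [1, -2, -1]
q=3: [1, -1, -1]
Optimal cycle mean attained by: cycle 0->1->0, total (-2) + 3, length 2.
Answer: λ = 1/2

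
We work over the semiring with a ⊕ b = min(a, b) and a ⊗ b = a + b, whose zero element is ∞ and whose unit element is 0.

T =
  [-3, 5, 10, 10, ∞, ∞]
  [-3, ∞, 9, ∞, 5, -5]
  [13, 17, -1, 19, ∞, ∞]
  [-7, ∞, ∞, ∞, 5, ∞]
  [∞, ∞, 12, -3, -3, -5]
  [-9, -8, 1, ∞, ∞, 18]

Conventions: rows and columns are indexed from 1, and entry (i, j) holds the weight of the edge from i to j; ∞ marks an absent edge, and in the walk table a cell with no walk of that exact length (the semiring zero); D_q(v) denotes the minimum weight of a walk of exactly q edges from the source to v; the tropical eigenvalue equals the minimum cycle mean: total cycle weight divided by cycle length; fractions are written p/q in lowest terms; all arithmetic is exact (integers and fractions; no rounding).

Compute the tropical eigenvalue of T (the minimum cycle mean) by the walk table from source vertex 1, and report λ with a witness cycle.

q=0: [0, ∞, ∞, ∞, ∞, ∞]
q=1: [-3, 5, 10, 10, ∞, ∞]
q=2: [-6, 2, 7, 7, 10, 0]
q=3: [-9, -8, 1, 4, 7, -3]
q=4: [-12, -11, -2, 1, -3, -13]
q=5: [-22, -21, -12, -6, -6, -16]
q=6: [-25, -24, -15, -12, -16, -26]
Optimal cycle mean attained by: cycle 2->6->2, total (-5) + (-8), length 2.
Answer: λ = -13/2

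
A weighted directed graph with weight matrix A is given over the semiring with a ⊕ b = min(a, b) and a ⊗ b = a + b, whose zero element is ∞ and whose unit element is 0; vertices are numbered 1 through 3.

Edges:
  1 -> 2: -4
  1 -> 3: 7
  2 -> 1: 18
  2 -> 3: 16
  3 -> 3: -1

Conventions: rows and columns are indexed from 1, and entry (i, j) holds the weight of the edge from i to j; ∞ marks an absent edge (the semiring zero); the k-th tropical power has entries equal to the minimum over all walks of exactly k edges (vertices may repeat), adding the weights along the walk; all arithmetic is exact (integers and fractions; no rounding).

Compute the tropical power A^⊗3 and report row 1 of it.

A^⊗2:
  [14, ∞, 6]
  [∞, 14, 15]
  [∞, ∞, -2]
A^⊗3:
  [∞, 10, 5]
  [32, ∞, 14]
  [∞, ∞, -3]
Answer: row 1 of A^⊗3 = [∞, 10, 5]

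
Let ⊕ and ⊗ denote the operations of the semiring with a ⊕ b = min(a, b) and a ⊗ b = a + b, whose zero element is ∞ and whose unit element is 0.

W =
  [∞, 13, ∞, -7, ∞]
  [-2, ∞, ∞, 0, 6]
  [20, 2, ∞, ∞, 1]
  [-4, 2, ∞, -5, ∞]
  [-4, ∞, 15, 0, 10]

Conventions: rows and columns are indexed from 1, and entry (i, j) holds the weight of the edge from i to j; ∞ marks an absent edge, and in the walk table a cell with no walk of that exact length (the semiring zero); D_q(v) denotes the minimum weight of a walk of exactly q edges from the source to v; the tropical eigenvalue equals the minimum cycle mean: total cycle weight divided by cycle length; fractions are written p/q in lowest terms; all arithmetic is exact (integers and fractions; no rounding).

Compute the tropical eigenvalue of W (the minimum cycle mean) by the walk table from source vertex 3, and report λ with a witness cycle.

q=0: [∞, ∞, 0, ∞, ∞]
q=1: [20, 2, ∞, ∞, 1]
q=2: [-3, 33, 16, 1, 8]
q=3: [-3, 3, 23, -10, 17]
q=4: [-14, -8, 32, -15, 9]
q=5: [-19, -13, 24, -21, -2]
Optimal cycle mean attained by: cycle 1->4->1, total (-7) + (-4), length 2.
Answer: λ = -11/2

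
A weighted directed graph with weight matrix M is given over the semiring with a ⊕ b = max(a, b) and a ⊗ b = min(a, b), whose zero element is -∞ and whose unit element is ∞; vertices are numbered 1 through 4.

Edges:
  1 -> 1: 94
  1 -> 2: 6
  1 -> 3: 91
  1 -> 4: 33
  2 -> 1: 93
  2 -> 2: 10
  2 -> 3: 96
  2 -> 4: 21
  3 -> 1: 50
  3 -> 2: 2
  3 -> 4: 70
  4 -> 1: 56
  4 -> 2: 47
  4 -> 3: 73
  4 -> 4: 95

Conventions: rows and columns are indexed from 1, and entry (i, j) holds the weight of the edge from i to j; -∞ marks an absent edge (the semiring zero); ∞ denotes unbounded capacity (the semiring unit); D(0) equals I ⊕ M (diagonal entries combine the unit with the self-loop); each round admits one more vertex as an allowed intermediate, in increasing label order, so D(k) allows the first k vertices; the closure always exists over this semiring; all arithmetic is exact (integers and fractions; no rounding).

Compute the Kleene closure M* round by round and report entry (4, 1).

D(0):
  [∞, 6, 91, 33]
  [93, ∞, 96, 21]
  [50, 2, ∞, 70]
  [56, 47, 73, ∞]
D(1):
  [∞, 6, 91, 33]
  [93, ∞, 96, 33]
  [50, 6, ∞, 70]
  [56, 47, 73, ∞]
D(2):
  [∞, 6, 91, 33]
  [93, ∞, 96, 33]
  [50, 6, ∞, 70]
  [56, 47, 73, ∞]
D(3):
  [∞, 6, 91, 70]
  [93, ∞, 96, 70]
  [50, 6, ∞, 70]
  [56, 47, 73, ∞]
D(4):
  [∞, 47, 91, 70]
  [93, ∞, 96, 70]
  [56, 47, ∞, 70]
  [56, 47, 73, ∞]
Answer: M*[4][1] = 56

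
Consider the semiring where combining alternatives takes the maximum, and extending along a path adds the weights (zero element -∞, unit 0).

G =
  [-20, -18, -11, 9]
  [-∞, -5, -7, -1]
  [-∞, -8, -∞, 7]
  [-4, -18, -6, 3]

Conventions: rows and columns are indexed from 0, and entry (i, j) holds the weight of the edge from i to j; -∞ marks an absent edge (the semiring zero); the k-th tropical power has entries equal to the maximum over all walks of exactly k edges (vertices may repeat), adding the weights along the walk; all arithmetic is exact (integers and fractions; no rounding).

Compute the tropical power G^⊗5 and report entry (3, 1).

G^⊗2:
  [5, -9, 3, 12]
  [-5, -10, -7, 2]
  [3, -11, 1, 10]
  [-1, -14, -3, 6]
G^⊗3:
  [8, -5, 6, 15]
  [-2, -15, -4, 5]
  [6, -7, 4, 13]
  [2, -11, 0, 9]
G^⊗4:
  [11, -2, 9, 18]
  [1, -12, -1, 8]
  [9, -4, 7, 16]
  [5, -8, 3, 12]
G^⊗5:
  [14, 1, 12, 21]
  [4, -9, 2, 11]
  [12, -1, 10, 19]
  [8, -5, 6, 15]
Key observation: the optimum is the walk 3->3->3->3->2->1, with weight 3 + 3 + 3 + (-6) + (-8) = -5.
Optimal value attained by: walk 3->3->3->3->2->1.
Answer: (G^⊗5)[3][1] = -5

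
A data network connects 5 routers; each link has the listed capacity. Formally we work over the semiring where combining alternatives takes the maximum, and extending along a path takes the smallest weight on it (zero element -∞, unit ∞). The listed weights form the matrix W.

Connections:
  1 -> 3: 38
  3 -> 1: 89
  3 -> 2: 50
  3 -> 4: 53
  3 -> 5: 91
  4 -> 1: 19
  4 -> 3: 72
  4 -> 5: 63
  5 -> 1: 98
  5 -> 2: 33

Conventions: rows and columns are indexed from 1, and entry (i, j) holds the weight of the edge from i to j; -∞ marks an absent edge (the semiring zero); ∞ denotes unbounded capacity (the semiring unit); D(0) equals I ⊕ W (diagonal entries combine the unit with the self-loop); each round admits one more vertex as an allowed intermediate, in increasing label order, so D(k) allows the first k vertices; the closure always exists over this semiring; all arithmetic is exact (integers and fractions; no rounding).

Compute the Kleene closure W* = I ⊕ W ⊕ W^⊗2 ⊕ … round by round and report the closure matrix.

D(0):
  [∞, -∞, 38, -∞, -∞]
  [-∞, ∞, -∞, -∞, -∞]
  [89, 50, ∞, 53, 91]
  [19, -∞, 72, ∞, 63]
  [98, 33, -∞, -∞, ∞]
D(1):
  [∞, -∞, 38, -∞, -∞]
  [-∞, ∞, -∞, -∞, -∞]
  [89, 50, ∞, 53, 91]
  [19, -∞, 72, ∞, 63]
  [98, 33, 38, -∞, ∞]
D(2):
  [∞, -∞, 38, -∞, -∞]
  [-∞, ∞, -∞, -∞, -∞]
  [89, 50, ∞, 53, 91]
  [19, -∞, 72, ∞, 63]
  [98, 33, 38, -∞, ∞]
D(3):
  [∞, 38, 38, 38, 38]
  [-∞, ∞, -∞, -∞, -∞]
  [89, 50, ∞, 53, 91]
  [72, 50, 72, ∞, 72]
  [98, 38, 38, 38, ∞]
D(4):
  [∞, 38, 38, 38, 38]
  [-∞, ∞, -∞, -∞, -∞]
  [89, 50, ∞, 53, 91]
  [72, 50, 72, ∞, 72]
  [98, 38, 38, 38, ∞]
D(5):
  [∞, 38, 38, 38, 38]
  [-∞, ∞, -∞, -∞, -∞]
  [91, 50, ∞, 53, 91]
  [72, 50, 72, ∞, 72]
  [98, 38, 38, 38, ∞]
Answer: W* = [[∞, 38, 38, 38, 38], [-∞, ∞, -∞, -∞, -∞], [91, 50, ∞, 53, 91], [72, 50, 72, ∞, 72], [98, 38, 38, 38, ∞]]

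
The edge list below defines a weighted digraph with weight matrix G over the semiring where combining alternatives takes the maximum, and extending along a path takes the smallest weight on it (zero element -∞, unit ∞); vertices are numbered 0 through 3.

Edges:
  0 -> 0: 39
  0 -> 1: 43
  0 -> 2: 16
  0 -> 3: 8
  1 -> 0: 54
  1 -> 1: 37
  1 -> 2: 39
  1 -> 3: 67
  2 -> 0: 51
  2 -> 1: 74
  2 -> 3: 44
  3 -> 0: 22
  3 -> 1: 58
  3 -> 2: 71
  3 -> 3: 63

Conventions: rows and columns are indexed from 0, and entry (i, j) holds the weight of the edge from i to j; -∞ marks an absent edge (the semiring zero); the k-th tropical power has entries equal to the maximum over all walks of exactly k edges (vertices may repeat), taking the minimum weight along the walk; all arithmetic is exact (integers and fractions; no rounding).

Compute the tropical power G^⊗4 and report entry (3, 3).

G^⊗2:
  [43, 39, 39, 43]
  [39, 58, 67, 63]
  [54, 44, 44, 67]
  [54, 71, 63, 63]
G^⊗3:
  [39, 43, 43, 43]
  [54, 67, 63, 63]
  [44, 58, 67, 63]
  [54, 63, 63, 67]
G^⊗4:
  [43, 43, 43, 43]
  [54, 63, 63, 67]
  [54, 67, 63, 63]
  [54, 63, 67, 63]
Key observation: the optimum is the walk 3->2->1->3->3, with weight 71 min 74 min 67 min 63 = 63.
Optimal value attained by: walk 3->2->1->3->3.
Answer: (G^⊗4)[3][3] = 63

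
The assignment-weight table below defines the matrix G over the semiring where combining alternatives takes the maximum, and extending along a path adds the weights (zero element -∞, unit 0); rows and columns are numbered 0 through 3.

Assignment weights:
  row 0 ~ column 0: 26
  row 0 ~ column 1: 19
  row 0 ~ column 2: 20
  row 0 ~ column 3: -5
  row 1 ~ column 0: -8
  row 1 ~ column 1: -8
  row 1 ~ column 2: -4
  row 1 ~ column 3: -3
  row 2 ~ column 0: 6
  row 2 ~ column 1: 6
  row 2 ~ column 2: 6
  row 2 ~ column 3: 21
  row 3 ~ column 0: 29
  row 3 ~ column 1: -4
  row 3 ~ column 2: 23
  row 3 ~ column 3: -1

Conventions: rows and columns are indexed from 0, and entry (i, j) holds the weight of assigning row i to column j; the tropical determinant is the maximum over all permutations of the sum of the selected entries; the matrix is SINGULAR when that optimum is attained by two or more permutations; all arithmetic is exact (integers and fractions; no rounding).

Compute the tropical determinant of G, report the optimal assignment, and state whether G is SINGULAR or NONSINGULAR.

σ = (0, 1, 2, 3): 26 + (-8) + 6 + (-1) = 23
σ = (0, 1, 3, 2): 26 + (-8) + 21 + 23 = 62
σ = (0, 2, 1, 3): 26 + (-4) + 6 + (-1) = 27
σ = (0, 2, 3, 1): 26 + (-4) + 21 + (-4) = 39
σ = (0, 3, 1, 2): 26 + (-3) + 6 + 23 = 52
σ = (0, 3, 2, 1): 26 + (-3) + 6 + (-4) = 25
σ = (1, 0, 2, 3): 19 + (-8) + 6 + (-1) = 16
σ = (1, 0, 3, 2): 19 + (-8) + 21 + 23 = 55
σ = (1, 2, 0, 3): 19 + (-4) + 6 + (-1) = 20
σ = (1, 2, 3, 0): 19 + (-4) + 21 + 29 = 65
σ = (1, 3, 0, 2): 19 + (-3) + 6 + 23 = 45
σ = (1, 3, 2, 0): 19 + (-3) + 6 + 29 = 51
σ = (2, 0, 1, 3): 20 + (-8) + 6 + (-1) = 17
σ = (2, 0, 3, 1): 20 + (-8) + 21 + (-4) = 29
σ = (2, 1, 0, 3): 20 + (-8) + 6 + (-1) = 17
σ = (2, 1, 3, 0): 20 + (-8) + 21 + 29 = 62
σ = (2, 3, 0, 1): 20 + (-3) + 6 + (-4) = 19
σ = (2, 3, 1, 0): 20 + (-3) + 6 + 29 = 52
σ = (3, 0, 1, 2): (-5) + (-8) + 6 + 23 = 16
σ = (3, 0, 2, 1): (-5) + (-8) + 6 + (-4) = -11
σ = (3, 1, 0, 2): (-5) + (-8) + 6 + 23 = 16
σ = (3, 1, 2, 0): (-5) + (-8) + 6 + 29 = 22
σ = (3, 2, 0, 1): (-5) + (-4) + 6 + (-4) = -7
σ = (3, 2, 1, 0): (-5) + (-4) + 6 + 29 = 26
Optimal value attained by: σ = (1, 2, 3, 0).
Answer: det⊕(G) = 65; verdict: NONSINGULAR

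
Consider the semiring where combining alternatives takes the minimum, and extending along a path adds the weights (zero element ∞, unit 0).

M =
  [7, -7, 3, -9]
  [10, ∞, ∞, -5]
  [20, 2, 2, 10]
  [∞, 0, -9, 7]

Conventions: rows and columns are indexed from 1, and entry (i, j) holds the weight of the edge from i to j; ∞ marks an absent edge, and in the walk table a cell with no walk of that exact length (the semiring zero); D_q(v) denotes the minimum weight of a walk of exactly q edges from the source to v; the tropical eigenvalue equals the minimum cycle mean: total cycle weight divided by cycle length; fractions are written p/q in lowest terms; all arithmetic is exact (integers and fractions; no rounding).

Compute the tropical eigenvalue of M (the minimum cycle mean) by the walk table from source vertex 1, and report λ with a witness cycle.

q=0: [0, ∞, ∞, ∞]
q=1: [7, -7, 3, -9]
q=2: [3, -9, -18, -12]
q=3: [1, -16, -21, -14]
q=4: [-6, -19, -23, -21]
Optimal cycle mean attained by: cycle 2->4->3->2, total (-5) + (-9) + 2, length 3.
Answer: λ = -4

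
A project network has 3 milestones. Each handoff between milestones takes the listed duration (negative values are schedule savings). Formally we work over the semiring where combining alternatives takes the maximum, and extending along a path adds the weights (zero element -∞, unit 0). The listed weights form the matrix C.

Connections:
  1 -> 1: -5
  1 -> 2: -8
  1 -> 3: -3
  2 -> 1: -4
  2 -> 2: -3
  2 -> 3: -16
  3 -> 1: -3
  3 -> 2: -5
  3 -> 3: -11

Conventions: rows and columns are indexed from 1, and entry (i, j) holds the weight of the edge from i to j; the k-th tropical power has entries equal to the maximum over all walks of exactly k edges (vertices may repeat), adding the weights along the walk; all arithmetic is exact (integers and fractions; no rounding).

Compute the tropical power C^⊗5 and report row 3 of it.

C^⊗2:
  [-6, -8, -8]
  [-7, -6, -7]
  [-8, -8, -6]
C^⊗3:
  [-11, -11, -9]
  [-10, -9, -10]
  [-9, -11, -11]
C^⊗4:
  [-12, -14, -14]
  [-13, -12, -13]
  [-14, -14, -12]
C^⊗5:
  [-17, -17, -15]
  [-16, -15, -16]
  [-15, -17, -17]
Answer: row 3 of C^⊗5 = [-15, -17, -17]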